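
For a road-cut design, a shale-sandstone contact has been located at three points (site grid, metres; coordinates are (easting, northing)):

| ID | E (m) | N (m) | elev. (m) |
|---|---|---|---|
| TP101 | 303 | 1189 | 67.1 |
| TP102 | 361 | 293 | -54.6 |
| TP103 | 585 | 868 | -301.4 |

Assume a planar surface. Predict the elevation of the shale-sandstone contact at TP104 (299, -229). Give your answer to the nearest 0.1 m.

Two edge vectors: TP101→TP102 = (58, -896, -121.7), TP101→TP103 = (282, -321, -368.5).
Normal n = (TP101→TP102) × (TP101→TP103) = (291110.3, -12946.4, 234054).
So ∂z/∂E = −n_x/n_z = −1.243774 and ∂z/∂N = −n_y/n_z = 0.055314.
Intercept c from TP101: 67.1 + 376.86 − 65.77 = 378.20.
At (299, -229): z = −371.9 − 12.7 + 378.20 = -6.4 m.

-6.4 m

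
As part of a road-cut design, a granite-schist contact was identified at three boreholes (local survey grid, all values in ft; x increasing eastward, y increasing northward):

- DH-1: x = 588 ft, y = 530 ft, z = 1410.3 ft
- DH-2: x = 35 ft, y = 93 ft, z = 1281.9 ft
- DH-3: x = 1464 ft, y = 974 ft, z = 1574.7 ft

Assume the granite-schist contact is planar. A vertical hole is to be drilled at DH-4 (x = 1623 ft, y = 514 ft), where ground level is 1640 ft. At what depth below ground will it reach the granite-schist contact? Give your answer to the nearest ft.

120 ft

Two edge vectors: DH-1→DH-2 = (-553, -437, -128.4), DH-1→DH-3 = (876, 444, 164.4).
Normal n = (DH-1→DH-2) × (DH-1→DH-3) = (-14833.2, -21565.2, 137280).
So ∂z/∂x = −n_x/n_z = 0.10805 and ∂z/∂y = −n_y/n_z = 0.15709.
Intercept c from DH-1: 1410.3 − 63.53 − 83.26 = 1263.51.
At (1623, 514): z_contact = 175.4 + 80.7 + 1263.51 = 1519.6 ft.
Depth below ground = 1640 − 1519.6 = 120 ft.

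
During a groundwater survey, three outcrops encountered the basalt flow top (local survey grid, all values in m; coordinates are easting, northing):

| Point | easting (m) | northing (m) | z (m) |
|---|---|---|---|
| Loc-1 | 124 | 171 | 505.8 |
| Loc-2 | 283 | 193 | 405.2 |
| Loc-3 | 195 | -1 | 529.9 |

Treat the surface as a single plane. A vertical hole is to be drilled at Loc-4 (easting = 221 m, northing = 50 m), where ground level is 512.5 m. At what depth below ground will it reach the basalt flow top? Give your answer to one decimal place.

17.0 m

Two edge vectors: Loc-1→Loc-2 = (159, 22, -100.6), Loc-1→Loc-3 = (71, -172, 24.1).
Normal n = (Loc-1→Loc-2) × (Loc-1→Loc-3) = (-16773, -10974.5, -28910).
So ∂z/∂easting = −n_x/n_z = −0.58018 and ∂z/∂northing = −n_y/n_z = −0.37961.
Intercept c from Loc-1: 505.8 + 71.94 + 64.91 = 642.66.
At (221, 50): z_contact = −128.22 − 18.98 + 642.66 = 495.46 m.
Depth below ground = 512.5 − 495.46 = 17.0 m.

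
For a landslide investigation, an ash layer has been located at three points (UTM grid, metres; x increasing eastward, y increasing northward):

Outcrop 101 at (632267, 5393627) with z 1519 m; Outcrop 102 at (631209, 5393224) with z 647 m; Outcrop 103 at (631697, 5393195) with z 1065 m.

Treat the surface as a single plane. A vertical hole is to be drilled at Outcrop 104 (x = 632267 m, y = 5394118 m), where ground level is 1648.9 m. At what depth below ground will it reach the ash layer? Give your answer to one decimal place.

Let the plane be z = a·x + b·y + c.
Outcrop 102−Outcrop 101: −1058a − 403b = −872;  Outcrop 103−Outcrop 101: −570a − 432b = −454.
Solving gives a = 0.852190054, b = −0.073491506.
Then c = 1519 − a·632267 − b·5393627 = −140906.88.
At (632267, 5394118): z_contact = 538811.65 − 396421.86 − 140906.88 = 1482.92 m.
Depth below ground = 1648.9 − 1482.92 = 166.0 m.

166.0 m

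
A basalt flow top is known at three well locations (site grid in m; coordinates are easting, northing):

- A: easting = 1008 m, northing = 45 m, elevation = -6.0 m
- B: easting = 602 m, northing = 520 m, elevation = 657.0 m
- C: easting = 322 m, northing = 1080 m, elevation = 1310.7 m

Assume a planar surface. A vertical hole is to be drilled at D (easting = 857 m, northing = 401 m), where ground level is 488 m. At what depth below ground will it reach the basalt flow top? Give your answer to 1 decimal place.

Two edge vectors: A→B = (-406, 475, 663), A→C = (-686, 1035, 1316.7).
Normal n = (A→B) × (A→C) = (-60772.5, 79762.2, -94360).
So ∂z/∂easting = −n_x/n_z = −0.644049 and ∂z/∂northing = −n_y/n_z = 0.845297.
Intercept c from A: -6 + 649.20 − 38.04 = 605.16.
At (857, 401): z_contact = −551.95 + 338.96 + 605.16 = 392.18 m.
Depth below ground = 488 − 392.18 = 95.8 m.

95.8 m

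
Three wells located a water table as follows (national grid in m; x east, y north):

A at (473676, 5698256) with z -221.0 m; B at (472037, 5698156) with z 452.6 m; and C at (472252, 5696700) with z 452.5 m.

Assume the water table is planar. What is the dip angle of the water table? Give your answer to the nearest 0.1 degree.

Let the plane be z = a·x + b·y + c.
B−A: −1639a − 100b = 673.6;  C−A: −1424a − 1556b = 673.5.
Solving gives a = −0.40732, b = −0.06008.
Gradient magnitude |∇z| = √(a² + b²) = √(0.16591 + 0.00361) = 0.41172.
True dip = arctan(0.41172) = 22.4°, dipping toward E (azimuth ≈ 082°).

22.4°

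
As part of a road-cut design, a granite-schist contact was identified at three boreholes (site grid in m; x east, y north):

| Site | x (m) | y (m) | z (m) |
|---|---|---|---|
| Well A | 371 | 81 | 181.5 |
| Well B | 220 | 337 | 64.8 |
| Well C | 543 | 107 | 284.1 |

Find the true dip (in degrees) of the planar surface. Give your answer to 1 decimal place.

Two edge vectors: Well A→Well B = (-151, 256, -116.7), Well A→Well C = (172, 26, 102.6).
Normal n = (Well A→Well B) × (Well A→Well C) = (29299.8, -4579.8, -47958).
So ∂z/∂x = −n_x/n_z = 0.61095 and ∂z/∂y = −n_y/n_z = −0.09550.
Gradient magnitude |∇z| = √(a² + b²) = √(0.37326 + 0.00912) = 0.61837.
True dip = arctan(0.61837) = 31.7°, dipping toward W (azimuth ≈ 279°).

31.7°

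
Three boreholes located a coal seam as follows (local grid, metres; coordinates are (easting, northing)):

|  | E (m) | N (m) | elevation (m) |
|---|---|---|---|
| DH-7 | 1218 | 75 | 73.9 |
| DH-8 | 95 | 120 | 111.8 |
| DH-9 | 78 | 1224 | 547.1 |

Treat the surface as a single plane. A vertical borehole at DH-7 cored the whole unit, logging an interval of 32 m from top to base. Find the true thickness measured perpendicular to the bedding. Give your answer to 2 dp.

29.77 m

Two edge vectors: DH-7→DH-8 = (-1123, 45, 37.9), DH-7→DH-9 = (-1140, 1149, 473.2).
Normal n = (DH-7→DH-8) × (DH-7→DH-9) = (-22253.1, 488197.6, -1239027).
So ∂z/∂E = −n_x/n_z = −0.01796 and ∂z/∂N = −n_y/n_z = 0.39402.
|∇z| = √(a²+b²) = 0.39443, so dip δ = arctan(0.39443) = 21.53°.
True thickness = vertical thickness × cos δ = 32 × cos 21.53° = 29.77 m.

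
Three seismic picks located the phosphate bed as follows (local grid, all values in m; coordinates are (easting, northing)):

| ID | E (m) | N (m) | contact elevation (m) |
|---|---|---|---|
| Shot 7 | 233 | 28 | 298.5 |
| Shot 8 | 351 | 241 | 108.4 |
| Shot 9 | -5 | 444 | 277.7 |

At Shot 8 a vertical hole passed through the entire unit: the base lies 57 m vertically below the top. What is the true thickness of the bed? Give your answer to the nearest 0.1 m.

42.6 m

Two edge vectors: Shot 7→Shot 8 = (118, 213, -190.1), Shot 7→Shot 9 = (-238, 416, -20.8).
Normal n = (Shot 7→Shot 8) × (Shot 7→Shot 9) = (74651.2, 47698.2, 99782).
So ∂z/∂E = −n_x/n_z = −0.74814 and ∂z/∂N = −n_y/n_z = −0.47802.
|∇z| = √(a²+b²) = 0.88782, so dip δ = arctan(0.88782) = 41.60°.
True thickness = vertical thickness × cos δ = 57 × cos 41.60° = 42.6 m.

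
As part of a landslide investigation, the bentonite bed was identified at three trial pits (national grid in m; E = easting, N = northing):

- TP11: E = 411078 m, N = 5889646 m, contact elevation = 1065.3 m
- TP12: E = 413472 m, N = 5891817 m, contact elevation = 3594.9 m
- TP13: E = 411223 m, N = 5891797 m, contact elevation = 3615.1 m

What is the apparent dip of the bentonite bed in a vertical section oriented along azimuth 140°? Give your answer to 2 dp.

42.66°

Let the plane be z = a·E + b·N + c.
TP12−TP11: 2394a + 2171b = 2529.6;  TP13−TP11: 145a + 2151b = 2549.8.
Solving gives a = −0.01954, b = 1.18672.
Unit vector along 140° is (sin 140°, cos 140°) = (0.6428, -0.7660).
Slope in that direction = a·(0.6428) + b·(-0.7660) = −0.92164.
Apparent dip = arctan|0.92164| = 42.66° (true dip is 49.9°, so apparent ≤ true as expected).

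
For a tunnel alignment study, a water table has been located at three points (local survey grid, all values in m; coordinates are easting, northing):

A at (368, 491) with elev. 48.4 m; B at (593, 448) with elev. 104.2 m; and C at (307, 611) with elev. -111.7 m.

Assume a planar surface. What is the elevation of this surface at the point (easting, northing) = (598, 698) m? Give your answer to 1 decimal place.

-230.4 m

Two edge vectors: A→B = (225, -43, 55.8), A→C = (-61, 120, -160.1).
Normal n = (A→B) × (A→C) = (188.3, 32618.7, 24377).
So ∂z/∂easting = −n_x/n_z = −0.00772 and ∂z/∂northing = −n_y/n_z = −1.33809.
Intercept c from A: 48.4 + 2.84 + 657.00 = 708.25.
At (598, 698): z = −4.6 − 934.0 + 708.25 = -230.4 m.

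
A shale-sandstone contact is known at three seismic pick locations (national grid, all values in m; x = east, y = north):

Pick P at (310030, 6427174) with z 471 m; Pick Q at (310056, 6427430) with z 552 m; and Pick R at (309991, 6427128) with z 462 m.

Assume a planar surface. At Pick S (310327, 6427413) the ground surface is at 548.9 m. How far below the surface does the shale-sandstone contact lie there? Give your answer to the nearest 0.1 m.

Two edge vectors: Pick P→Pick Q = (26, 256, 81), Pick P→Pick R = (-39, -46, -9).
Normal n = (Pick P→Pick Q) × (Pick P→Pick R) = (1422, -2925, 8788).
So ∂z/∂x = −n_x/n_z = −0.161811561 and ∂z/∂y = −n_y/n_z = 0.332840237.
Intercept c from Pick P: 471 + 50166.44 − 2139222.12 = −2088584.68.
At (310327, 6427413): z_contact = −50214.50 + 2139301.66 − 2088584.68 = 502.49 m.
Depth below ground = 548.9 − 502.49 = 46.4 m.

46.4 m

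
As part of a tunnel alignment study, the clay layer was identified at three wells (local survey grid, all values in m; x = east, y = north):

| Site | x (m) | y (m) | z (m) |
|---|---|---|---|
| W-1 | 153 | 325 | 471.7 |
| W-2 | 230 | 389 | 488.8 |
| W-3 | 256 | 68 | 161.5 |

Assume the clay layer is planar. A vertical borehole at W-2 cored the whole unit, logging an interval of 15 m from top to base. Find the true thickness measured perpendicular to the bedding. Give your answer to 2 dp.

Two edge vectors: W-1→W-2 = (77, 64, 17.1), W-1→W-3 = (103, -257, -310.2).
Normal n = (W-1→W-2) × (W-1→W-3) = (-15458.1, 25646.7, -26381).
So ∂z/∂x = −n_x/n_z = −0.58596 and ∂z/∂y = −n_y/n_z = 0.97217.
|∇z| = √(a²+b²) = 1.13510, so dip δ = arctan(1.13510) = 48.62°.
True thickness = vertical thickness × cos δ = 15 × cos 48.62° = 9.92 m.

9.92 m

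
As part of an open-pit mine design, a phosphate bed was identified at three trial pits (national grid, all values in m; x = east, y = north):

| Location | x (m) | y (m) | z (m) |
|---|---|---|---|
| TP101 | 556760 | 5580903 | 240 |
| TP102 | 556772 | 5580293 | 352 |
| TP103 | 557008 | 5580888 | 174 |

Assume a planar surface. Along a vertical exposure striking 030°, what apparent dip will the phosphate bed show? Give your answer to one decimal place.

Two edge vectors: TP101→TP102 = (12, -610, 112), TP101→TP103 = (248, -15, -66).
Normal n = (TP101→TP102) × (TP101→TP103) = (41940, 28568, 151100).
So ∂z/∂x = −n_x/n_z = −0.27756 and ∂z/∂y = −n_y/n_z = −0.18907.
Unit vector along 030° is (sin 30°, cos 30°) = (0.5000, 0.8660).
Slope in that direction = a·(0.5000) + b·(0.8660) = −0.30252.
Apparent dip = arctan|0.30252| = 16.8° (true dip is 18.6°, so apparent ≤ true as expected).

16.8°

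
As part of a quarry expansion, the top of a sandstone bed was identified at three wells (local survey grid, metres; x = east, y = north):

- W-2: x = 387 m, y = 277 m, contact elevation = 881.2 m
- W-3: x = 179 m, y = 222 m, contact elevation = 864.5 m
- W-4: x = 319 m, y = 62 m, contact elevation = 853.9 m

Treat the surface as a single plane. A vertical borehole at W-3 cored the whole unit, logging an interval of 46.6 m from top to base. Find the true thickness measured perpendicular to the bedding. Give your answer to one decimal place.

46.3 m

Let the plane be z = a·x + b·y + c.
W-3−W-2: −208a − 55b = −16.7;  W-4−W-2: −68a − 215b = −27.3.
Solving gives a = 0.05098, b = 0.11085.
|∇z| = √(a²+b²) = 0.12201, so dip δ = arctan(0.12201) = 6.96°.
True thickness = vertical thickness × cos δ = 46.6 × cos 6.96° = 46.3 m.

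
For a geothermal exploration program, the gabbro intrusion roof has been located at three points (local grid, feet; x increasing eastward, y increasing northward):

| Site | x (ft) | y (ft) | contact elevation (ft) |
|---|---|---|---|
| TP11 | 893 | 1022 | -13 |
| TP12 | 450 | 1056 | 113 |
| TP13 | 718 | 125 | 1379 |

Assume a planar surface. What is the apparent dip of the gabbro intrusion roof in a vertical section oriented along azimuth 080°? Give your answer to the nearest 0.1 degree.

32.9°

Let the plane be z = a·x + b·y + c.
TP12−TP11: −443a + 34b = 126;  TP13−TP11: −175a − 897b = 1392.
Solving gives a = −0.39757, b = −1.47427.
Unit vector along 080° is (sin 80°, cos 80°) = (0.9848, 0.1736).
Slope in that direction = a·(0.9848) + b·(0.1736) = −0.64754.
Apparent dip = arctan|0.64754| = 32.9° (true dip is 56.8°, so apparent ≤ true as expected).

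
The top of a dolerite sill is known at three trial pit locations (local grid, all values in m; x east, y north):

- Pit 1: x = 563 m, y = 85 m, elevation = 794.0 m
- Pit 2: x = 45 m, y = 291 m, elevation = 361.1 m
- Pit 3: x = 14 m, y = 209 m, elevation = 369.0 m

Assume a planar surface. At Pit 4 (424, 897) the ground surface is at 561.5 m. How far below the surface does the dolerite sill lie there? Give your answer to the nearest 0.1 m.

154.9 m

Let the plane be z = a·x + b·y + c.
Pit 2−Pit 1: −518a + 206b = −432.9;  Pit 3−Pit 1: −549a + 124b = −425.
Solving gives a = 0.69318, b = −0.35840.
Then c = 794 − a·563 − b·85 = 434.20.
At (424, 897): z_contact = 293.91 − 321.48 + 434.20 = 406.63 m.
Depth below ground = 561.5 − 406.63 = 154.9 m.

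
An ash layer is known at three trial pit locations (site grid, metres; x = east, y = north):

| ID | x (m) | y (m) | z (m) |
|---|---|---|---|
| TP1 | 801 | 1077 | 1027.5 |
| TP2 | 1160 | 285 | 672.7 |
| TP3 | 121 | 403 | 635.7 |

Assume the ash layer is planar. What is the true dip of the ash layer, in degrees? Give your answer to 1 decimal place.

Let the plane be z = a·x + b·y + c.
TP2−TP1: 359a − 792b = −354.8;  TP3−TP1: −680a − 674b = −391.8.
Solving gives a = 0.09118, b = 0.48931.
Gradient magnitude |∇z| = √(a² + b²) = √(0.00831 + 0.23943) = 0.49773.
True dip = arctan(0.49773) = 26.5°, dipping toward S (azimuth ≈ 191°).

26.5°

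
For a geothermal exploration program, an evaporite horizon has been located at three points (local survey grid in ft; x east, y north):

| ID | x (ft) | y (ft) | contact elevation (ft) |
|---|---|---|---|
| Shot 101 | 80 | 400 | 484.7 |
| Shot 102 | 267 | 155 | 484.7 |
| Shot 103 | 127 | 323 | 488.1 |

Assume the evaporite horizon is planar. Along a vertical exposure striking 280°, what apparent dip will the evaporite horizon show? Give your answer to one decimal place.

Let the plane be z = a·x + b·y + c.
Shot 102−Shot 101: 187a − 245b = 0;  Shot 103−Shot 101: 47a − 77b = 3.4.
Solving gives a = −0.28883, b = −0.22046.
Unit vector along 280° is (sin 280°, cos 280°) = (-0.9848, 0.1736).
Slope in that direction = a·(-0.9848) + b·(0.1736) = 0.24616.
Apparent dip = arctan|0.24616| = 13.8° (true dip is 20.0°, so apparent ≤ true as expected).

13.8°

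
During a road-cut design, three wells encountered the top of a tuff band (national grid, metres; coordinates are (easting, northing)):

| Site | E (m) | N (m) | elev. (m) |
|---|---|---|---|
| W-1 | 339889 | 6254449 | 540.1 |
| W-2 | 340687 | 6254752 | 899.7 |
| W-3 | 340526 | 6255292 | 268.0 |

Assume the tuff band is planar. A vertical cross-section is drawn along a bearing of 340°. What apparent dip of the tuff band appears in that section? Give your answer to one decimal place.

49.0°

Two edge vectors: W-1→W-2 = (798, 303, 359.6), W-1→W-3 = (637, 843, -272.1).
Normal n = (W-1→W-2) × (W-1→W-3) = (-385589.1, 446201, 479703).
So ∂z/∂E = −n_x/n_z = 0.80381 and ∂z/∂N = −n_y/n_z = −0.93016.
Unit vector along 340° is (sin 340°, cos 340°) = (-0.3420, 0.9397).
Slope in that direction = a·(-0.3420) + b·(0.9397) = −1.14898.
Apparent dip = arctan|1.14898| = 49.0° (true dip is 50.9°, so apparent ≤ true as expected).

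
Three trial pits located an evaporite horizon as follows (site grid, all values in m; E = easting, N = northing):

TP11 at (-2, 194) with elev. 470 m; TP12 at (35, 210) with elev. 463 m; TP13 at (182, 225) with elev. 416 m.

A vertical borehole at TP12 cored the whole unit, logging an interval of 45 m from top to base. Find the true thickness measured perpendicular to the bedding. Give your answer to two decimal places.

Two edge vectors: TP11→TP12 = (37, 16, -7), TP11→TP13 = (184, 31, -54).
Normal n = (TP11→TP12) × (TP11→TP13) = (-647, 710, -1797).
So ∂z/∂E = −n_x/n_z = −0.36004 and ∂z/∂N = −n_y/n_z = 0.39510.
|∇z| = √(a²+b²) = 0.53455, so dip δ = arctan(0.53455) = 28.13°.
True thickness = vertical thickness × cos δ = 45 × cos 28.13° = 39.69 m.

39.69 m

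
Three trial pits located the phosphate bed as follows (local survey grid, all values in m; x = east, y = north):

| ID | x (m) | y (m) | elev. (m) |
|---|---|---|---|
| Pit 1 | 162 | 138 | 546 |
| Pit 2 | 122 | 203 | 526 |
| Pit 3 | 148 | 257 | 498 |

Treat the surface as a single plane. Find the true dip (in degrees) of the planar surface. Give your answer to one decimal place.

Two edge vectors: Pit 1→Pit 2 = (-40, 65, -20), Pit 1→Pit 3 = (-14, 119, -48).
Normal n = (Pit 1→Pit 2) × (Pit 1→Pit 3) = (-740, -1640, -3850).
So ∂z/∂x = −n_x/n_z = −0.19221 and ∂z/∂y = −n_y/n_z = −0.42597.
Gradient magnitude |∇z| = √(a² + b²) = √(0.03694 + 0.18145) = 0.46733.
True dip = arctan(0.46733) = 25.0°, dipping toward NNE (azimuth ≈ 024°).

25.0°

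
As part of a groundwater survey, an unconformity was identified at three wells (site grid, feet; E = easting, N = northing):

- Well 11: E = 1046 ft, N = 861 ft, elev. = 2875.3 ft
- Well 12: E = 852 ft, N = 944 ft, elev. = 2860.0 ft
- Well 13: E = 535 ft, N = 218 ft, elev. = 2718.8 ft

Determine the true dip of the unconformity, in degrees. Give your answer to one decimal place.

10.9°

Let the plane be z = a·E + b·N + c.
Well 12−Well 11: −194a + 83b = −15.3;  Well 13−Well 11: −511a − 643b = −156.5.
Solving gives a = 0.13656, b = 0.13486.
Gradient magnitude |∇z| = √(a² + b²) = √(0.01865 + 0.01819) = 0.19193.
True dip = arctan(0.19193) = 10.9°, dipping toward SW (azimuth ≈ 225°).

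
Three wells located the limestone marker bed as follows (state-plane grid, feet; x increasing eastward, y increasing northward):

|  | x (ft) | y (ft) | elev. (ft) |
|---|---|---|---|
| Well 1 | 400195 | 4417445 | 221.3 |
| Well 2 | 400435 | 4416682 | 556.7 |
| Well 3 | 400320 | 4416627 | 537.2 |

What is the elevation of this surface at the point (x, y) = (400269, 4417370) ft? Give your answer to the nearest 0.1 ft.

Let the plane be z = a·x + b·y + c.
Well 2−Well 1: 240a − 763b = 335.4;  Well 3−Well 1: 125a − 818b = 315.9.
Solving gives a = 0.330135222, b = −0.335737283.
Then c = 221.3 − a·400195 − b·4417445 = 1351203.82.
At (400269, 4417370): z = 132142.9 − 1483075.8 + 1351203.82 = 270.9 ft.

270.9 ft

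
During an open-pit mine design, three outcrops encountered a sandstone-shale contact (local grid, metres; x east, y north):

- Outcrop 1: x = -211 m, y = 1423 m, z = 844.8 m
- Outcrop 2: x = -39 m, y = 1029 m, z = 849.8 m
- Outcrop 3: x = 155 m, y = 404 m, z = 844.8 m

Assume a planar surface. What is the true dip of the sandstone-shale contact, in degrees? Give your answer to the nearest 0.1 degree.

Two edge vectors: Outcrop 1→Outcrop 2 = (172, -394, 5), Outcrop 1→Outcrop 3 = (366, -1019, 0).
Normal n = (Outcrop 1→Outcrop 2) × (Outcrop 1→Outcrop 3) = (5095, 1830, -31064).
So ∂z/∂x = −n_x/n_z = 0.16402 and ∂z/∂y = −n_y/n_z = 0.05891.
Gradient magnitude |∇z| = √(a² + b²) = √(0.02690 + 0.00347) = 0.17428.
True dip = arctan(0.17428) = 9.9°, dipping toward WSW (azimuth ≈ 250°).

9.9°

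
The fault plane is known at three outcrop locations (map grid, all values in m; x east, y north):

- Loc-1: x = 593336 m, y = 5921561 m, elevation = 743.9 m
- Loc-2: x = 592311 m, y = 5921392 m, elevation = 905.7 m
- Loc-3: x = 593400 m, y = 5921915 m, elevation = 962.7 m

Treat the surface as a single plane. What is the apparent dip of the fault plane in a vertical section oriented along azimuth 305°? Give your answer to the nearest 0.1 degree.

31.0°

Let the plane be z = a·x + b·y + c.
Loc-2−Loc-1: −1025a − 169b = 161.8;  Loc-3−Loc-1: 64a + 354b = 218.8.
Solving gives a = −0.26774, b = 0.66648.
Unit vector along 305° is (sin 305°, cos 305°) = (-0.8192, 0.5736).
Slope in that direction = a·(-0.8192) + b·(0.5736) = 0.60160.
Apparent dip = arctan|0.60160| = 31.0° (true dip is 35.7°, so apparent ≤ true as expected).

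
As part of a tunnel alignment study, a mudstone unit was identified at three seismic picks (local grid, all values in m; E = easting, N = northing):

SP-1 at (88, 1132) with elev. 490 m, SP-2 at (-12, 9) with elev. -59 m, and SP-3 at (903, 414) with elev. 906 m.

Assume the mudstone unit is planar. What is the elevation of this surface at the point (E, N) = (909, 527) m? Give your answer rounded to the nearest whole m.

Two edge vectors: SP-1→SP-2 = (-100, -1123, -549), SP-1→SP-3 = (815, -718, 416).
Normal n = (SP-1→SP-2) × (SP-1→SP-3) = (-861350, -405835, 987045).
So ∂z/∂E = −n_x/n_z = 0.87266 and ∂z/∂N = −n_y/n_z = 0.41116.
Intercept c from SP-1: 490 − 76.79 − 465.43 = −52.23.
At (909, 527): z = 793.2 + 216.7 − 52.23 = 957.7 m.

958 m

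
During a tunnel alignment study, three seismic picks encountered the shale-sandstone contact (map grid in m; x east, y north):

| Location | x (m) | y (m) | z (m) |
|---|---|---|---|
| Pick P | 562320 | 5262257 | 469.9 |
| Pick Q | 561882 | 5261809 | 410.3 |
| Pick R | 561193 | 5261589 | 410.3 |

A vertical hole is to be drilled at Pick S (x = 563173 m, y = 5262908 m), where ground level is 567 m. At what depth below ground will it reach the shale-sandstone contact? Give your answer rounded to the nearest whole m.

24 m

Let the plane be z = a·x + b·y + c.
Pick Q−Pick P: −438a − 448b = −59.6;  Pick R−Pick P: −1127a − 668b = −59.6.
Solving gives a = −0.06175817, b = 0.19341535.
Then c = 469.9 − a·562320 − b·5262257 = −982603.53.
At (563173, 5262908): z_contact = −34780.5 + 1017927.2 − 982603.53 = 543.1 m.
Depth below ground = 567 − 543.1 = 24 m.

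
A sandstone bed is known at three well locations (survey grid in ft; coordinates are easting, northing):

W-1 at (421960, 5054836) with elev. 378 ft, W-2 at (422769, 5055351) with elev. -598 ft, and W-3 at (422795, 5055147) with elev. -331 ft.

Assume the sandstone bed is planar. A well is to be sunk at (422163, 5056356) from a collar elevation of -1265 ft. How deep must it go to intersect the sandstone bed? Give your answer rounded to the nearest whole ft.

Let the plane be z = a·easting + b·northing + c.
W-2−W-1: 809a + 515b = −976;  W-3−W-1: 835a + 311b = −709.
Solving gives a = −0.34523556, b = −1.35282414.
Then c = 378 − a·421960 − b·5054836 = 6984357.76.
At (422163, 5056356): z_contact = −145745.7 − 6840360.5 + 6984357.76 = -1748.4 ft.
Depth below ground = -1265 − (-1748.4) = 483 ft.

483 ft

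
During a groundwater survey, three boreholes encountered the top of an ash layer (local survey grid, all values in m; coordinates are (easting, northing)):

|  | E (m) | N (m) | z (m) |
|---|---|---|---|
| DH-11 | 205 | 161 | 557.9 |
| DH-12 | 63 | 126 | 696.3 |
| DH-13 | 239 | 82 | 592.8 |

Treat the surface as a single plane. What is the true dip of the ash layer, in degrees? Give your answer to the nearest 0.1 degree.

47.8°

Two edge vectors: DH-11→DH-12 = (-142, -35, 138.4), DH-11→DH-13 = (34, -79, 34.9).
Normal n = (DH-11→DH-12) × (DH-11→DH-13) = (9712.1, 9661.4, 12408).
So ∂z/∂E = −n_x/n_z = −0.78273 and ∂z/∂N = −n_y/n_z = −0.77864.
Gradient magnitude |∇z| = √(a² + b²) = √(0.61266 + 0.60628) = 1.10406.
True dip = arctan(1.10406) = 47.8°, dipping toward NE (azimuth ≈ 045°).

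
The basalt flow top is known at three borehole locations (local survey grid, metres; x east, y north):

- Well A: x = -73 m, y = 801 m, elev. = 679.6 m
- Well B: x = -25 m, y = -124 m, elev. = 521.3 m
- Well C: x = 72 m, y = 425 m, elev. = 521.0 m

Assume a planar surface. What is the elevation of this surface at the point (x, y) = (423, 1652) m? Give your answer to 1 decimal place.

419.5 m

Let the plane be z = a·x + b·y + c.
Well B−Well A: 48a − 925b = −158.3;  Well C−Well A: 145a − 376b = −158.6.
Solving gives a = −0.751089, b = 0.132160.
Then c = 679.6 − a·-73 − b·801 = 518.91.
At (423, 1652): z = −317.7 + 218.3 + 518.91 = 419.5 m.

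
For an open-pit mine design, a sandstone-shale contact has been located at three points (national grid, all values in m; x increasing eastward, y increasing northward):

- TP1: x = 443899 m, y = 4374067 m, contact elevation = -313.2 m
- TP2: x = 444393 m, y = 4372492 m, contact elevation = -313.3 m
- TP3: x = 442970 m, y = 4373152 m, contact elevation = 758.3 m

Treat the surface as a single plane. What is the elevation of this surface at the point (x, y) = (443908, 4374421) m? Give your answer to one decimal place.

-419.0 m

Two edge vectors: TP1→TP2 = (494, -1575, -0.1), TP1→TP3 = (-929, -915, 1071.5).
Normal n = (TP1→TP2) × (TP1→TP3) = (-1687704, -529228.1, -1915185).
So ∂z/∂x = −n_x/n_z = −0.881222441 and ∂z/∂y = −n_y/n_z = −0.276332626.
Intercept c from TP1: -313.2 + 391173.76 + 1208697.42 = 1599557.98.
At (443908, 4374421): z = −391181.7 − 1208795.2 + 1599557.98 = -419.0 m.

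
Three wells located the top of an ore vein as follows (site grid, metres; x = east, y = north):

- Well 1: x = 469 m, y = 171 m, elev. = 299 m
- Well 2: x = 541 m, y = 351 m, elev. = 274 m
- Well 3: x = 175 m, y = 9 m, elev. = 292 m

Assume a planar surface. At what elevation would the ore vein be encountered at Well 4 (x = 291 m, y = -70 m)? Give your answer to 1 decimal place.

322.0 m

Let the plane be z = a·x + b·y + c.
Well 2−Well 1: 72a + 180b = −25;  Well 3−Well 1: −294a − 162b = −7.
Solving gives a = 0.12871, b = −0.19037.
Then c = 299 − a·469 − b·171 = 271.19.
At (291, -70): z = 37.5 + 13.3 + 271.19 = 322.0 m.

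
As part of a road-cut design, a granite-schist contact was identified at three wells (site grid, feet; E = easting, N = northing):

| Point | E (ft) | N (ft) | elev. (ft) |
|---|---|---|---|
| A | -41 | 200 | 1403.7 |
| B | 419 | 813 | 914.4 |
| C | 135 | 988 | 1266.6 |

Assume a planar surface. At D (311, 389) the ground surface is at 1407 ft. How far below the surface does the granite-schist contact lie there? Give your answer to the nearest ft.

403 ft

Two edge vectors: A→B = (460, 613, -489.3), A→C = (176, 788, -137.1).
Normal n = (A→B) × (A→C) = (301526.1, -23050.8, 254592).
So ∂z/∂E = −n_x/n_z = −1.18435 and ∂z/∂N = −n_y/n_z = 0.09054.
Intercept c from A: 1403.7 − 48.56 − 18.11 = 1337.03.
At (311, 389): z_contact = −368.3 + 35.2 + 1337.03 = 1003.9 ft.
Depth below ground = 1407 − 1003.9 = 403 ft.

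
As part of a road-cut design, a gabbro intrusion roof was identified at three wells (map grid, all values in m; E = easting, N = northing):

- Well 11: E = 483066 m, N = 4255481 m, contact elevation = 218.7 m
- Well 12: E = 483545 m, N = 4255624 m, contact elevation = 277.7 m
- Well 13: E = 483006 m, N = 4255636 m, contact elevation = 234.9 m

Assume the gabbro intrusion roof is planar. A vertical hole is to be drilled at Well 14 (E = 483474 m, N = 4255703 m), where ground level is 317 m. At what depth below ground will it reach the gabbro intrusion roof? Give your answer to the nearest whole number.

34 m

Two edge vectors: Well 11→Well 12 = (479, 143, 59), Well 11→Well 13 = (-60, 155, 16.2).
Normal n = (Well 11→Well 12) × (Well 11→Well 13) = (-6828.4, -11299.8, 82825).
So ∂z/∂E = −n_x/n_z = 0.08244371 and ∂z/∂N = −n_y/n_z = 0.13642982.
Intercept c from Well 11: 218.7 − 39825.75 − 580574.51 = −620181.57.
At (483474, 4255703): z_contact = 39859.4 + 580604.8 − 620181.57 = 282.6 m.
Depth below ground = 317 − 282.6 = 34 m.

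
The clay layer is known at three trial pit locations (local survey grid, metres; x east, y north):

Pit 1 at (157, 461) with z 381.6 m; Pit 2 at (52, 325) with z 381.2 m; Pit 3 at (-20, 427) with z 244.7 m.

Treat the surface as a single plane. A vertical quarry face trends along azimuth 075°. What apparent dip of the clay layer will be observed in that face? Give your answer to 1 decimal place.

Two edge vectors: Pit 1→Pit 2 = (-105, -136, -0.4), Pit 1→Pit 3 = (-177, -34, -136.9).
Normal n = (Pit 1→Pit 2) × (Pit 1→Pit 3) = (18604.8, -14303.7, -20502).
So ∂z/∂x = −n_x/n_z = 0.90746 and ∂z/∂y = −n_y/n_z = −0.69767.
Unit vector along 075° is (sin 75°, cos 75°) = (0.9659, 0.2588).
Slope in that direction = a·(0.9659) + b·(0.2588) = 0.69597.
Apparent dip = arctan|0.69597| = 34.8° (true dip is 48.9°, so apparent ≤ true as expected).

34.8°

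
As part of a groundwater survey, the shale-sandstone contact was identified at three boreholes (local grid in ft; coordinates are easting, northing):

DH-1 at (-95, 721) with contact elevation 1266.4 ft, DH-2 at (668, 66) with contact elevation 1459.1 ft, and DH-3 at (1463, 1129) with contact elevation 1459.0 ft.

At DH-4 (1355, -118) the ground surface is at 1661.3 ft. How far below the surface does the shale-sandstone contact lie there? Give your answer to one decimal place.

75.4 ft

Two edge vectors: DH-1→DH-2 = (763, -655, 192.7), DH-1→DH-3 = (1558, 408, 192.6).
Normal n = (DH-1→DH-2) × (DH-1→DH-3) = (-204774.6, 153272.8, 1331794).
So ∂z/∂easting = −n_x/n_z = 0.153758 and ∂z/∂northing = −n_y/n_z = −0.115087.
Intercept c from DH-1: 1266.4 + 14.61 + 82.98 = 1363.99.
At (1355, -118): z_contact = 208.34 + 13.58 + 1363.99 = 1585.91 ft.
Depth below ground = 1661.3 − 1585.91 = 75.4 ft.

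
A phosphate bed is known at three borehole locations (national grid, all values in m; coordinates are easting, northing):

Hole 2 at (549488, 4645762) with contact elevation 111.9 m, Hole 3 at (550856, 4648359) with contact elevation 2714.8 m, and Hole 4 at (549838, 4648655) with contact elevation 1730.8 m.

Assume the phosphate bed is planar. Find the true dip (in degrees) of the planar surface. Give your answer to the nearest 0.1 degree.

Two edge vectors: Hole 2→Hole 3 = (1368, 2597, 2602.9), Hole 2→Hole 4 = (350, 2893, 1618.9).
Normal n = (Hole 2→Hole 3) × (Hole 2→Hole 4) = (-3325906.4, -1303640.2, 3048674).
So ∂z/∂easting = −n_x/n_z = 1.09094 and ∂z/∂northing = −n_y/n_z = 0.42761.
Gradient magnitude |∇z| = √(a² + b²) = √(1.19014 + 0.18285) = 1.17175.
True dip = arctan(1.17175) = 49.5°, dipping toward WSW (azimuth ≈ 249°).

49.5°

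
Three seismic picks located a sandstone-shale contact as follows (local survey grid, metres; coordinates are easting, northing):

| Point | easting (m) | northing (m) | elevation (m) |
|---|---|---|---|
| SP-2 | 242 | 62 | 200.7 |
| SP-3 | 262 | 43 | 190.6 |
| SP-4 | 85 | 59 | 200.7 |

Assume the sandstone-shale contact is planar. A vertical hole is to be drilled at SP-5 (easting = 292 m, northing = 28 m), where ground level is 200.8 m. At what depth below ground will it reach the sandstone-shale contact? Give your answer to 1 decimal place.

Two edge vectors: SP-2→SP-3 = (20, -19, -10.1), SP-2→SP-4 = (-157, -3, 0).
Normal n = (SP-2→SP-3) × (SP-2→SP-4) = (-30.3, 1585.7, -3043).
So ∂z/∂easting = −n_x/n_z = −0.00996 and ∂z/∂northing = −n_y/n_z = 0.52110.
Intercept c from SP-2: 200.7 + 2.41 − 32.31 = 170.80.
At (292, 28): z_contact = −2.91 + 14.59 + 170.80 = 182.48 m.
Depth below ground = 200.8 − 182.48 = 18.3 m.

18.3 m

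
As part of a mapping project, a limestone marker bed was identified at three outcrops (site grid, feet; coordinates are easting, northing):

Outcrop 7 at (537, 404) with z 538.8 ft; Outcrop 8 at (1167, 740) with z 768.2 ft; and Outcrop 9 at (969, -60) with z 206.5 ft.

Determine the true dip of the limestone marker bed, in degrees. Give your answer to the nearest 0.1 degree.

Two edge vectors: Outcrop 7→Outcrop 8 = (630, 336, 229.4), Outcrop 7→Outcrop 9 = (432, -464, -332.3).
Normal n = (Outcrop 7→Outcrop 8) × (Outcrop 7→Outcrop 9) = (-5211.2, 308449.8, -437472).
So ∂z/∂easting = −n_x/n_z = −0.01191 and ∂z/∂northing = −n_y/n_z = 0.70507.
Gradient magnitude |∇z| = √(a² + b²) = √(0.00014 + 0.49713) = 0.70517.
True dip = arctan(0.70517) = 35.2°, dipping toward S (azimuth ≈ 179°).

35.2°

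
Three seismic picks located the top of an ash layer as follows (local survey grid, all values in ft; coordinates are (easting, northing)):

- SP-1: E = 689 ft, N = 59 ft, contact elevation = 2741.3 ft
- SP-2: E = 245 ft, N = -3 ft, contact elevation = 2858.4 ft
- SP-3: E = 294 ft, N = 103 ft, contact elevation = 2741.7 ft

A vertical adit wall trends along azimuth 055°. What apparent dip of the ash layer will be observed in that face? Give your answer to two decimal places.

34.86°

Let the plane be z = a·E + b·N + c.
SP-2−SP-1: −444a − 62b = 117.1;  SP-3−SP-1: −395a + 44b = 0.4.
Solving gives a = −0.11759, b = −1.04658.
Unit vector along 055° is (sin 55°, cos 55°) = (0.8192, 0.5736).
Slope in that direction = a·(0.8192) + b·(0.5736) = −0.69662.
Apparent dip = arctan|0.69662| = 34.86° (true dip is 46.5°, so apparent ≤ true as expected).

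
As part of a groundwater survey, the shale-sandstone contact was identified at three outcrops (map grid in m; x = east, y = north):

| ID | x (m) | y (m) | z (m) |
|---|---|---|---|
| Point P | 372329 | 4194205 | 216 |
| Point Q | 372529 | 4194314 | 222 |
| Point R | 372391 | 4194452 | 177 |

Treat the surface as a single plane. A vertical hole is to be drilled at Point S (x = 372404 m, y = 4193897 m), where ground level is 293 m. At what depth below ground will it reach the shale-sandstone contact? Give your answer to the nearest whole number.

Two edge vectors: Point P→Point Q = (200, 109, 6), Point P→Point R = (62, 247, -39).
Normal n = (Point P→Point Q) × (Point P→Point R) = (-5733, 8172, 42642).
So ∂z/∂x = −n_x/n_z = 0.13444491 and ∂z/∂y = −n_y/n_z = −0.19164204.
Intercept c from Point P: 216 − 50057.74 + 803786.02 = 753944.28.
At (372404, 4193897): z_contact = 50067.8 − 803727.0 + 753944.28 = 285.1 m.
Depth below ground = 293 − 285.1 = 8 m.

8 m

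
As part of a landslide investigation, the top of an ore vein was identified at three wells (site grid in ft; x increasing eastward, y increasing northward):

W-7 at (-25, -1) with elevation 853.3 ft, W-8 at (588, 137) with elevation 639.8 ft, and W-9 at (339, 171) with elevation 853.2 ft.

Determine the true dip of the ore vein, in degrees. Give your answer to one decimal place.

57.3°

Two edge vectors: W-7→W-8 = (613, 138, -213.5), W-7→W-9 = (364, 172, -0.1).
Normal n = (W-7→W-8) × (W-7→W-9) = (36708.2, -77652.7, 55204).
So ∂z/∂x = −n_x/n_z = −0.66496 and ∂z/∂y = −n_y/n_z = 1.40665.
Gradient magnitude |∇z| = √(a² + b²) = √(0.44217 + 1.97866) = 1.55590.
True dip = arctan(1.55590) = 57.3°, dipping toward SSE (azimuth ≈ 155°).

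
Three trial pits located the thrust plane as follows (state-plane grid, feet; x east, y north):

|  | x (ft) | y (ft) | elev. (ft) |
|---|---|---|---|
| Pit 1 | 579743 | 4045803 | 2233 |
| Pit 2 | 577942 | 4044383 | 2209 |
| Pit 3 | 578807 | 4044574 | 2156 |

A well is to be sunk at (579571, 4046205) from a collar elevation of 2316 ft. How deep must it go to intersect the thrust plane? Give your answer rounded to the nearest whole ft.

Two edge vectors: Pit 1→Pit 2 = (-1801, -1420, -24), Pit 1→Pit 3 = (-936, -1229, -77).
Normal n = (Pit 1→Pit 2) × (Pit 1→Pit 3) = (79844, -116213, 884309).
So ∂z/∂x = −n_x/n_z = −0.09028971 and ∂z/∂y = −n_y/n_z = 0.13141673.
Intercept c from Pit 1: 2233 + 52344.83 − 531686.21 = −477108.39.
At (579571, 4046205): z_contact = −52329.3 + 531739.0 − 477108.39 = 2301.4 ft.
Depth below ground = 2316 − 2301.4 = 15 ft.

15 ft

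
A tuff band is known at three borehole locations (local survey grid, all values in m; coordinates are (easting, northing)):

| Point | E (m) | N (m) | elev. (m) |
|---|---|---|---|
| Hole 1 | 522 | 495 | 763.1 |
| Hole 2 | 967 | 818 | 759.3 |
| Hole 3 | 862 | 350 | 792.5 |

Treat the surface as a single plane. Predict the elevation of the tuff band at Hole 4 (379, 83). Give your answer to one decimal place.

789.7 m

Two edge vectors: Hole 1→Hole 2 = (445, 323, -3.8), Hole 1→Hole 3 = (340, -145, 29.4).
Normal n = (Hole 1→Hole 2) × (Hole 1→Hole 3) = (8945.2, -14375, -174345).
So ∂z/∂E = −n_x/n_z = 0.05131 and ∂z/∂N = −n_y/n_z = −0.08245.
Intercept c from Hole 1: 763.1 − 26.78 + 40.81 = 777.13.
At (379, 83): z = 19.4 − 6.8 + 777.13 = 789.7 m.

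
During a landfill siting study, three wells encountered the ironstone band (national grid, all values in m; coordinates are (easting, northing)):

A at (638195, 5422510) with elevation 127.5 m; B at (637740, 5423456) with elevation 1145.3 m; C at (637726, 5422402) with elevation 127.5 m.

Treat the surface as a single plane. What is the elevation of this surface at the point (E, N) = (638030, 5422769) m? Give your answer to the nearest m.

Two edge vectors: A→B = (-455, 946, 1017.8), A→C = (-469, -108, 0).
Normal n = (A→B) × (A→C) = (109922.4, -477348.2, 492814).
So ∂z/∂E = −n_x/n_z = −0.22305048 and ∂z/∂N = −n_y/n_z = 0.96861737.
Intercept c from A: 127.5 + 142349.70 − 5252337.37 = −5109860.17.
At (638030, 5422769): z = −142312.9 + 5252588.2 − 5109860.17 = 415.2 m.

415 m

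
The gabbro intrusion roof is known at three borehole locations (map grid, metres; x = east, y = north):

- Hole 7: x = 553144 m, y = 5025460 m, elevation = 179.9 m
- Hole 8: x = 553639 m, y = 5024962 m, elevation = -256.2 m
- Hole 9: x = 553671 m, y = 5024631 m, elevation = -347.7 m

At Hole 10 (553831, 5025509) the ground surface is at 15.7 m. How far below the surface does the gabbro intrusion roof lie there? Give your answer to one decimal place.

Two edge vectors: Hole 7→Hole 8 = (495, -498, -436.1), Hole 7→Hole 9 = (527, -829, -527.6).
Normal n = (Hole 7→Hole 8) × (Hole 7→Hole 9) = (-98782.1, 31337.3, -147909).
So ∂z/∂x = −n_x/n_z = −0.667857264 and ∂z/∂y = −n_y/n_z = 0.211868784.
Intercept c from Hole 7: 179.9 + 369421.24 − 1064738.10 = −695136.96.
At (553831, 5025509): z_contact = −369880.06 + 1064748.48 − 695136.96 = -268.54 m.
Depth below ground = 15.7 − (-268.54) = 284.2 m.

284.2 m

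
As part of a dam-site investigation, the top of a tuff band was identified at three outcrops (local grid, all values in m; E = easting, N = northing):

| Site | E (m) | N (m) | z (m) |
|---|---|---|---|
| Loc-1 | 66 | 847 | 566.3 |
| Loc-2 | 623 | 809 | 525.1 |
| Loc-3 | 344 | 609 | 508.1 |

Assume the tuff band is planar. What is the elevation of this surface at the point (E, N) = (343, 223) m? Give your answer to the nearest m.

Two edge vectors: Loc-1→Loc-2 = (557, -38, -41.2), Loc-1→Loc-3 = (278, -238, -58.2).
Normal n = (Loc-1→Loc-2) × (Loc-1→Loc-3) = (-7594, 20963.8, -122002).
So ∂z/∂E = −n_x/n_z = −0.06224 and ∂z/∂N = −n_y/n_z = 0.17183.
Intercept c from Loc-1: 566.3 + 4.11 − 145.54 = 424.87.
At (343, 223): z = −21.3 + 38.3 + 424.87 = 441.8 m.

442 m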